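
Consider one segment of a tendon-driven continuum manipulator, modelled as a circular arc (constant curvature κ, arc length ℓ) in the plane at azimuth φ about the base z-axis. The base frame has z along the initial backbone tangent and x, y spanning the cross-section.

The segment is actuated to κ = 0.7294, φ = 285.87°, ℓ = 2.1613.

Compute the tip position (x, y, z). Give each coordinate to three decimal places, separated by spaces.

0.377 -1.326 1.371

θ = κ·ℓ = 0.7294 × 2.1613 = 1.57645 rad
ρ = (1 − cos θ)/κ = (1 − -0.00566)/0.7294 = 1.37874
z = sin θ / κ = 0.99998/0.7294 = 1.37097
x = ρ cos φ = 1.37874 × cos(285.87°) = 0.37703
y = ρ sin φ = 1.37874 × sin(285.87°) = -1.32619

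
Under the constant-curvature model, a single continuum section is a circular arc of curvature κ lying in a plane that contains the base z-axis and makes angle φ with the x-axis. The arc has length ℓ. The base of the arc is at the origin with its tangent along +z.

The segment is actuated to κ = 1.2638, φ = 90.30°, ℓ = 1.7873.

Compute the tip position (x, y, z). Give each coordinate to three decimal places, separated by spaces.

-0.007 1.294 0.611

θ = κ·ℓ = 1.2638 × 1.7873 = 2.25879 rad
ρ = (1 − cos θ)/κ = (1 − -0.63499)/1.2638 = 1.29371
z = sin θ / κ = 0.77252/1.2638 = 0.61127
x = ρ cos φ = 1.29371 × cos(90.30°) = -0.00677
y = ρ sin φ = 1.29371 × sin(90.30°) = 1.29369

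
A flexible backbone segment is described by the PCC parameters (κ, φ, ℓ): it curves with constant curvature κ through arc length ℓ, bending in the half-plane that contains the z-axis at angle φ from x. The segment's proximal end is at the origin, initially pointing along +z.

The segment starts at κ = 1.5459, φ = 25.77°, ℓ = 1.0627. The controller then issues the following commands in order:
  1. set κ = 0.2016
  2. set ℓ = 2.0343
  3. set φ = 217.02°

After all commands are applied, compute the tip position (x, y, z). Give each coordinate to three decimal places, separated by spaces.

-0.328 -0.248 1.978

initial: κ=1.5459, φ=25.77°, ℓ=1.0627
cmd 1: set κ=0.2016 → (κ,φ,ℓ)=(0.2016,25.77°,1.0627) → tip=(0.1021,0.0493,1.0546)
cmd 2: set ℓ=2.0343 → (κ,φ,ℓ)=(0.2016,25.77°,2.0343) → tip=(0.3704,0.1788,1.9778)
cmd 3: set φ=217.02° → (κ,φ,ℓ)=(0.2016,217.02°,2.0343) → tip=(-0.3284,-0.2477,1.9778)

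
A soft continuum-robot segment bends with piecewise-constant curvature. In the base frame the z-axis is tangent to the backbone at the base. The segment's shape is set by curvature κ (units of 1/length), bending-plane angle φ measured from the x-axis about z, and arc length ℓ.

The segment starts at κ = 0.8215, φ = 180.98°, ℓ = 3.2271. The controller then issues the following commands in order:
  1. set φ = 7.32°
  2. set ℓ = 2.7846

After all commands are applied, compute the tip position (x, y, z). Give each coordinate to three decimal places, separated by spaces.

2.001 0.257 0.918

initial: κ=0.8215, φ=180.98°, ℓ=3.2271
cmd 1: set φ=7.32° → (κ,φ,ℓ)=(0.8215,7.32°,3.2271) → tip=(2.2724,0.2919,0.5735)
cmd 2: set ℓ=2.7846 → (κ,φ,ℓ)=(0.8215,7.32°,2.7846) → tip=(2.0005,0.2570,0.9178)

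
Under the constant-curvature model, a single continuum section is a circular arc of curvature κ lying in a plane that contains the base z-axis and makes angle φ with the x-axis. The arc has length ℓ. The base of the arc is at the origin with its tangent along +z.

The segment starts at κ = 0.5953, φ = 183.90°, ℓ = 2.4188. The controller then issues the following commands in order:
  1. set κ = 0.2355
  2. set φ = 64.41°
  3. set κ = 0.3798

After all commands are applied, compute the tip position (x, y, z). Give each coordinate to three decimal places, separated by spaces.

0.447 0.934 2.093

initial: κ=0.5953, φ=183.90°, ℓ=2.4188
cmd 1: set κ=0.2355 → (κ,φ,ℓ)=(0.2355,183.90°,2.4188) → tip=(-0.6689,-0.0456,2.2901)
cmd 2: set φ=64.41° → (κ,φ,ℓ)=(0.2355,64.41°,2.4188) → tip=(0.2896,0.6047,2.2901)
cmd 3: set κ=0.3798 → (κ,φ,ℓ)=(0.3798,64.41°,2.4188) → tip=(0.4471,0.9335,2.0927)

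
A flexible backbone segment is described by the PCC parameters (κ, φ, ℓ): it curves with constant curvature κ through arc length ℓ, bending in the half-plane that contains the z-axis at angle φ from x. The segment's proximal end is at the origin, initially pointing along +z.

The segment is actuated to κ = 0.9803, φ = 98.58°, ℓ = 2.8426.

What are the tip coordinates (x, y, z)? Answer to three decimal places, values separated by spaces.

-0.295 1.954 0.355

θ = κ·ℓ = 0.9803 × 2.8426 = 2.78660 rad
ρ = (1 − cos θ)/κ = (1 − -0.93765)/0.9803 = 1.97659
z = sin θ / κ = 0.34758/0.9803 = 0.35457
x = ρ cos φ = 1.97659 × cos(98.58°) = -0.29489
y = ρ sin φ = 1.97659 × sin(98.58°) = 1.95447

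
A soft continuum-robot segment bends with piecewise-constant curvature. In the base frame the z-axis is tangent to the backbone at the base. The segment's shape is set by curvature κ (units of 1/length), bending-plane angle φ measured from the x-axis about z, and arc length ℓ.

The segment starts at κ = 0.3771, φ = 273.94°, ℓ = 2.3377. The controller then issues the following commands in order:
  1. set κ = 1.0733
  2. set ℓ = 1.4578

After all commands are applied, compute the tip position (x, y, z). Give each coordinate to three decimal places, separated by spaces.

0.064 -0.924 0.932

initial: κ=0.3771, φ=273.94°, ℓ=2.3377
cmd 1: set κ=1.0733 → (κ,φ,ℓ)=(1.0733,273.94°,2.3377) → tip=(0.1157,-1.6792,0.5508)
cmd 2: set ℓ=1.4578 → (κ,φ,ℓ)=(1.0733,273.94°,1.4578) → tip=(0.0636,-0.9238,0.9317)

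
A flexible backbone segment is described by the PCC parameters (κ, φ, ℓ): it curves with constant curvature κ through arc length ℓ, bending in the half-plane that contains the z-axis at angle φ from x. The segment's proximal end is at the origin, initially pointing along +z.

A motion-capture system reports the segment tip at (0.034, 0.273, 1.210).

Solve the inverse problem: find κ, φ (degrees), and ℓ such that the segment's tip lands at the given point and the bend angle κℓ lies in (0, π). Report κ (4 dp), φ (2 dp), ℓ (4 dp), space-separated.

ρ = √(x²+y²) = √(0.034² + 0.273²) = 0.27511
φ = atan2(y, x) mod 360° = atan2(0.273, 0.034) = 82.9008°
|p|² = ρ² + z² = 0.27511² + 1.210² = 1.53978
κ = 2ρ / |p|² = 2×0.27511 / 1.53978 = 0.35733
θ = 2·atan2(ρ, z) = 2·atan2(0.27511, 1.210) = 0.44712 rad
ℓ = θ/κ = 0.44712/0.35733 = 1.25128

0.3573 82.90 1.2513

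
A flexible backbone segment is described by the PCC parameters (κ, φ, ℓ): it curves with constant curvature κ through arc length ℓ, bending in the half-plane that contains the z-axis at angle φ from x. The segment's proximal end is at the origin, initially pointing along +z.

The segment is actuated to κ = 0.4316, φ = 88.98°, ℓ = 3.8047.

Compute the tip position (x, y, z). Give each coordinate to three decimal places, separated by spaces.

0.044 2.482 2.311

θ = κ·ℓ = 0.4316 × 3.8047 = 1.64211 rad
ρ = (1 − cos θ)/κ = (1 − -0.07125)/0.4316 = 2.48205
z = sin θ / κ = 0.99746/0.4316 = 2.31107
x = ρ cos φ = 2.48205 × cos(88.98°) = 0.04418
y = ρ sin φ = 2.48205 × sin(88.98°) = 2.48165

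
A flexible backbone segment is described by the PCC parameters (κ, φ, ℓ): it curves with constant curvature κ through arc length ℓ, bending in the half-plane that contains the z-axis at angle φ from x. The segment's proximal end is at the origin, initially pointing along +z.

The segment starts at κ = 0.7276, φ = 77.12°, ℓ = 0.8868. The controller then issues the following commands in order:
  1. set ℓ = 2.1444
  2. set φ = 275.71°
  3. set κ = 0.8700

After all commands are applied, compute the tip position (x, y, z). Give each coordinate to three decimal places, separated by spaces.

0.148 -1.476 1.100

initial: κ=0.7276, φ=77.12°, ℓ=0.8868
cmd 1: set ℓ=2.1444 → (κ,φ,ℓ)=(0.7276,77.12°,2.1444) → tip=(0.3031,1.3257,1.3743)
cmd 2: set φ=275.71° → (κ,φ,ℓ)=(0.7276,275.71°,2.1444) → tip=(0.1353,-1.3532,1.3743)
cmd 3: set κ=0.8700 → (κ,φ,ℓ)=(0.8700,275.71°,2.1444) → tip=(0.1476,-1.4761,1.0998)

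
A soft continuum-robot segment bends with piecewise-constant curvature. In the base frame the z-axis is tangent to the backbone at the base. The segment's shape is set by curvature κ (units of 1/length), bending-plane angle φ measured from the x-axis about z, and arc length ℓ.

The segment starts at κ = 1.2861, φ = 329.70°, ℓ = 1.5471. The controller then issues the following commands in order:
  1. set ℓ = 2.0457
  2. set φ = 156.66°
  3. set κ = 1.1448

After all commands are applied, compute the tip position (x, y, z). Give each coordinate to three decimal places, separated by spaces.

initial: κ=1.2861, φ=329.70°, ℓ=1.5471
cmd 1: set ℓ=2.0457 → (κ,φ,ℓ)=(1.2861,329.70°,2.0457) → tip=(1.2570,-0.7345,0.3800)
cmd 2: set φ=156.66° → (κ,φ,ℓ)=(1.2861,156.66°,2.0457) → tip=(-1.3368,0.5768,0.3800)
cmd 3: set κ=1.1448 → (κ,φ,ℓ)=(1.1448,156.66°,2.0457) → tip=(-1.3610,0.5873,0.6264)

-1.361 0.587 0.626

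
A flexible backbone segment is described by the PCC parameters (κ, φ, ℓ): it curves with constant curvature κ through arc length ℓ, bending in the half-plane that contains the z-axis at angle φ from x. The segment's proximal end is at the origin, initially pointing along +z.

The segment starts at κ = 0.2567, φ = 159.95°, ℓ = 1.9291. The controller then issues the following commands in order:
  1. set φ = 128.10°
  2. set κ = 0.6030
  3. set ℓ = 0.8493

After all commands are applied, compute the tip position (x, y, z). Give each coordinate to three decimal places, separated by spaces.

-0.131 0.167 0.813

initial: κ=0.2567, φ=159.95°, ℓ=1.9291
cmd 1: set φ=128.10° → (κ,φ,ℓ)=(0.2567,128.10°,1.9291) → tip=(-0.2888,0.3683,1.8512)
cmd 2: set κ=0.6030 → (κ,φ,ℓ)=(0.6030,128.10°,1.9291) → tip=(-0.6177,0.7878,1.5225)
cmd 3: set ℓ=0.8493 → (κ,φ,ℓ)=(0.6030,128.10°,0.8493) → tip=(-0.1313,0.1674,0.8127)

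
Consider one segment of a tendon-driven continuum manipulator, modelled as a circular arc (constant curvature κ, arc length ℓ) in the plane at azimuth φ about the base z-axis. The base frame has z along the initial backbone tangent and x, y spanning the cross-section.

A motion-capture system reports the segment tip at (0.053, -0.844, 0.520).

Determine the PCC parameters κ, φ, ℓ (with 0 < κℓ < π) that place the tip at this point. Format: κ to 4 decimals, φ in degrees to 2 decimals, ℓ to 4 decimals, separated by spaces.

ρ = √(x²+y²) = √(0.053² + -0.844²) = 0.84566
φ = atan2(y, x) mod 360° = atan2(-0.844, 0.053) = 273.5932°
|p|² = ρ² + z² = 0.84566² + 0.520² = 0.98554
κ = 2ρ / |p|² = 2×0.84566 / 0.98554 = 1.71613
θ = 2·atan2(ρ, z) = 2·atan2(0.84566, 0.520) = 2.03898 rad
ℓ = θ/κ = 2.03898/1.71613 = 1.18813

1.7161 273.59 1.1881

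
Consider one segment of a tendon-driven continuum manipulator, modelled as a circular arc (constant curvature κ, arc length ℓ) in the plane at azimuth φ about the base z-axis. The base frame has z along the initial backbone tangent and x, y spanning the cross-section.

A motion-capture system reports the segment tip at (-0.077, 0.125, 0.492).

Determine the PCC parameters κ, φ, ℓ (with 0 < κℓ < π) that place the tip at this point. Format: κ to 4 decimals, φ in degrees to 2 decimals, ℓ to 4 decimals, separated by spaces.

ρ = √(x²+y²) = √(-0.077² + 0.125²) = 0.14681
φ = atan2(y, x) mod 360° = atan2(0.125, -0.077) = 121.6331°
|p|² = ρ² + z² = 0.14681² + 0.492² = 0.26362
κ = 2ρ / |p|² = 2×0.14681 / 0.26362 = 1.11383
θ = 2·atan2(ρ, z) = 2·atan2(0.14681, 0.492) = 0.57998 rad
ℓ = θ/κ = 0.57998/1.11383 = 0.52070

1.1138 121.63 0.5207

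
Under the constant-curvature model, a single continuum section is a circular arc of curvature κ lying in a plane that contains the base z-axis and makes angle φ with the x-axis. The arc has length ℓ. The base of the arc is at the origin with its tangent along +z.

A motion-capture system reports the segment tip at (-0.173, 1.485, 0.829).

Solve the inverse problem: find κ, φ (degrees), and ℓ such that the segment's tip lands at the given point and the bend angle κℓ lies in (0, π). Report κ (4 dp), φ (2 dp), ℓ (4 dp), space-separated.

1.0232 96.64 2.0808

ρ = √(x²+y²) = √(-0.173² + 1.485²) = 1.49504
φ = atan2(y, x) mod 360° = atan2(1.485, -0.173) = 96.6449°
|p|² = ρ² + z² = 1.49504² + 0.829² = 2.92240
κ = 2ρ / |p|² = 2×1.49504 / 2.92240 = 1.02316
θ = 2·atan2(ρ, z) = 2·atan2(1.49504, 0.829) = 2.12901 rad
ℓ = θ/κ = 2.12901/1.02316 = 2.08081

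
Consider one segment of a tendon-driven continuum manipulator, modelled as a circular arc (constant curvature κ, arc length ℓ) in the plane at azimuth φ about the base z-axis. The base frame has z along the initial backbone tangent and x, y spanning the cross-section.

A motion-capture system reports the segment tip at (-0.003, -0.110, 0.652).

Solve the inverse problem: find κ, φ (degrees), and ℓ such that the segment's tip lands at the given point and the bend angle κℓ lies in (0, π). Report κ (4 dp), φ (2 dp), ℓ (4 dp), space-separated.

ρ = √(x²+y²) = √(-0.003² + -0.110²) = 0.11004
φ = atan2(y, x) mod 360° = atan2(-0.110, -0.003) = 268.4378°
|p|² = ρ² + z² = 0.11004² + 0.652² = 0.43721
κ = 2ρ / |p|² = 2×0.11004 / 0.43721 = 0.50337
θ = 2·atan2(ρ, z) = 2·atan2(0.11004, 0.652) = 0.33440 rad
ℓ = θ/κ = 0.33440/0.50337 = 0.66431

0.5034 268.44 0.6643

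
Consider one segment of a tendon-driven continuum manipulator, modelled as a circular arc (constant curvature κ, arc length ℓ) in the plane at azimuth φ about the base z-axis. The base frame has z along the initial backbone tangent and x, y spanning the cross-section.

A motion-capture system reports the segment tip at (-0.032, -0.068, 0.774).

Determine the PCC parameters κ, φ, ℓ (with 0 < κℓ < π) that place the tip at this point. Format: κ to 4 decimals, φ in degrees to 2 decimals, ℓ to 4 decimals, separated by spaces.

ρ = √(x²+y²) = √(-0.032² + -0.068²) = 0.07515
φ = atan2(y, x) mod 360° = atan2(-0.068, -0.032) = 244.7989°
|p|² = ρ² + z² = 0.07515² + 0.774² = 0.60472
κ = 2ρ / |p|² = 2×0.07515 / 0.60472 = 0.24855
θ = 2·atan2(ρ, z) = 2·atan2(0.07515, 0.774) = 0.19359 rad
ℓ = θ/κ = 0.19359/0.24855 = 0.77886

0.2486 244.80 0.7789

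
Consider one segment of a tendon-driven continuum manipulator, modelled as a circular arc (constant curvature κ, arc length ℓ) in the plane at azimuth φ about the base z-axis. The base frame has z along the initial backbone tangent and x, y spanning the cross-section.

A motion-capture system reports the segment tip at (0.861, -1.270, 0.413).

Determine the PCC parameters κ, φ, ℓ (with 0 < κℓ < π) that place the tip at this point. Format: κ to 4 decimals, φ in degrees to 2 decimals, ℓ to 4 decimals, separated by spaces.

1.2154 304.14 2.1521

ρ = √(x²+y²) = √(0.861² + -1.270²) = 1.53435
φ = atan2(y, x) mod 360° = atan2(-1.270, 0.861) = 304.1354°
|p|² = ρ² + z² = 1.53435² + 0.413² = 2.52479
κ = 2ρ / |p|² = 2×1.53435 / 2.52479 = 1.21543
θ = 2·atan2(ρ, z) = 2·atan2(1.53435, 0.413) = 2.61572 rad
ℓ = θ/κ = 2.61572/1.21543 = 2.15210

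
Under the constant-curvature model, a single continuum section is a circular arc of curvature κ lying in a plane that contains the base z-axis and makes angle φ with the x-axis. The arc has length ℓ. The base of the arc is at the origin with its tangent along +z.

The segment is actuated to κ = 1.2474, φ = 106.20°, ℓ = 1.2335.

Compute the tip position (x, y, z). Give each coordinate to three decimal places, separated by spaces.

-0.216 0.745 0.801

θ = κ·ℓ = 1.2474 × 1.2335 = 1.53867 rad
ρ = (1 − cos θ)/κ = (1 − 0.03212)/1.2474 = 0.77592
z = sin θ / κ = 0.99948/1.2474 = 0.80125
x = ρ cos φ = 0.77592 × cos(106.20°) = -0.21647
y = ρ sin φ = 0.77592 × sin(106.20°) = 0.74511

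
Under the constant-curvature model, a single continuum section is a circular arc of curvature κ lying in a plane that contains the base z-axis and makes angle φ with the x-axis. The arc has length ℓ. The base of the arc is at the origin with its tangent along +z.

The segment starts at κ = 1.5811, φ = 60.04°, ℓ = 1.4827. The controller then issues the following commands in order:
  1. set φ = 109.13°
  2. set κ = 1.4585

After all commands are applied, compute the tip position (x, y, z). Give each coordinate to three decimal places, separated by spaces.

-0.350 1.009 0.569

initial: κ=1.5811, φ=60.04°, ℓ=1.4827
cmd 1: set φ=109.13° → (κ,φ,ℓ)=(1.5811,109.13°,1.4827) → tip=(-0.3521,1.0150,0.4525)
cmd 2: set κ=1.4585 → (κ,φ,ℓ)=(1.4585,109.13°,1.4827) → tip=(-0.3500,1.0091,0.5691)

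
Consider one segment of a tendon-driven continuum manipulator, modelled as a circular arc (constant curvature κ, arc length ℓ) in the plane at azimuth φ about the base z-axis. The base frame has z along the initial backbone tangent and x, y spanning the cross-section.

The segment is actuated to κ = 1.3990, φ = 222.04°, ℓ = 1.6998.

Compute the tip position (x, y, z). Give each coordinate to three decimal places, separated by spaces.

-0.914 -0.824 0.494

θ = κ·ℓ = 1.3990 × 1.6998 = 2.37802 rad
ρ = (1 − cos θ)/κ = (1 − -0.72237)/1.3990 = 1.23114
z = sin θ / κ = 0.69151/1.3990 = 0.49429
x = ρ cos φ = 1.23114 × cos(222.04°) = -0.91434
y = ρ sin φ = 1.23114 × sin(222.04°) = -0.82443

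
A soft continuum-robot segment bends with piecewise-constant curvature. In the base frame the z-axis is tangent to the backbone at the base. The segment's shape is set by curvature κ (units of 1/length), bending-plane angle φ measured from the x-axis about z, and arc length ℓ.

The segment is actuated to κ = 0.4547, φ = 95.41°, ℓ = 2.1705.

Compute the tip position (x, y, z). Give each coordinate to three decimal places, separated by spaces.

-0.093 0.983 1.835

θ = κ·ℓ = 0.4547 × 2.1705 = 0.98693 rad
ρ = (1 − cos θ)/κ = (1 − 0.55126)/0.4547 = 0.98690
z = sin θ / κ = 0.83434/0.4547 = 1.83491
x = ρ cos φ = 0.98690 × cos(95.41°) = -0.09305
y = ρ sin φ = 0.98690 × sin(95.41°) = 0.98250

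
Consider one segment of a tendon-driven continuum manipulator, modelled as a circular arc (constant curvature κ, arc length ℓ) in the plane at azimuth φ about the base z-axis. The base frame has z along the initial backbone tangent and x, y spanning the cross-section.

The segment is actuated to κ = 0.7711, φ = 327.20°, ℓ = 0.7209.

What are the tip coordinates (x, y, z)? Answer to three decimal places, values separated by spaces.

0.164 -0.106 0.684

θ = κ·ℓ = 0.7711 × 0.7209 = 0.55589 rad
ρ = (1 − cos θ)/κ = (1 − 0.84943)/0.7711 = 0.19526
z = sin θ / κ = 0.52770/0.7711 = 0.68434
x = ρ cos φ = 0.19526 × cos(327.20°) = 0.16413
y = ρ sin φ = 0.19526 × sin(327.20°) = -0.10578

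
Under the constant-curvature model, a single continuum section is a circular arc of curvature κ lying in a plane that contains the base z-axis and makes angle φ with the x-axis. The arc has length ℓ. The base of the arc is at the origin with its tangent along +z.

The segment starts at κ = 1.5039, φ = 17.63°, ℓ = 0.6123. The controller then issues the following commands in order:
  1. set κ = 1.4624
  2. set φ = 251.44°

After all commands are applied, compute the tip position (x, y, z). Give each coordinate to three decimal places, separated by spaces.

initial: κ=1.5039, φ=17.63°, ℓ=0.6123
cmd 1: set κ=1.4624 → (κ,φ,ℓ)=(1.4624,17.63°,0.6123) → tip=(0.2443,0.0776,0.5337)
cmd 2: set φ=251.44° → (κ,φ,ℓ)=(1.4624,251.44°,0.6123) → tip=(-0.0816,-0.2430,0.5337)

-0.082 -0.243 0.534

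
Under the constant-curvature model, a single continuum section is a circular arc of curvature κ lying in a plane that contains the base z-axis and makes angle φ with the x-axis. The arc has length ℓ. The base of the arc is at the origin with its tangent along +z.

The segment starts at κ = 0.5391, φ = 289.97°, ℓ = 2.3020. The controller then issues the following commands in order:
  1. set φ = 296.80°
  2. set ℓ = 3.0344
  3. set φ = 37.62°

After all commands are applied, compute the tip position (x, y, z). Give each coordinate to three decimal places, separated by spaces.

1.565 1.206 1.851

initial: κ=0.5391, φ=289.97°, ℓ=2.3020
cmd 1: set φ=296.80° → (κ,φ,ℓ)=(0.5391,296.80°,2.3020) → tip=(0.5655,-1.1195,1.7550)
cmd 2: set ℓ=3.0344 → (κ,φ,ℓ)=(0.5391,296.80°,3.0344) → tip=(0.8907,-1.7633,1.8510)
cmd 3: set φ=37.62° → (κ,φ,ℓ)=(0.5391,37.62°,3.0344) → tip=(1.5648,1.2059,1.8510)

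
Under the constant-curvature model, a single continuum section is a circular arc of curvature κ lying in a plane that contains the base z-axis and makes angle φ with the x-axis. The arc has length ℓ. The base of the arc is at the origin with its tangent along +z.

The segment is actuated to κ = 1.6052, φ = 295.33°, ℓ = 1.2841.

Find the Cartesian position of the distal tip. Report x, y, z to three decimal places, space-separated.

θ = κ·ℓ = 1.6052 × 1.2841 = 2.06124 rad
ρ = (1 − cos θ)/κ = (1 − -0.47101)/1.6052 = 0.91641
z = sin θ / κ = 0.88213/1.6052 = 0.54954
x = ρ cos φ = 0.91641 × cos(295.33°) = 0.39207
y = ρ sin φ = 0.91641 × sin(295.33°) = -0.82830

0.392 -0.828 0.550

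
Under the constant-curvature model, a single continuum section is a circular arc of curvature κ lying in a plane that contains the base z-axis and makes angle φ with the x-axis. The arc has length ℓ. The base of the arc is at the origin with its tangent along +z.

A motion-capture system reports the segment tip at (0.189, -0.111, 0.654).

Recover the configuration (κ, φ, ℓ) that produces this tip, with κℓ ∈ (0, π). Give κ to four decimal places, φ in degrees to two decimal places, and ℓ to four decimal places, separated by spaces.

ρ = √(x²+y²) = √(0.189² + -0.111²) = 0.21918
φ = atan2(y, x) mod 360° = atan2(-0.111, 0.189) = 329.5742°
|p|² = ρ² + z² = 0.21918² + 0.654² = 0.47576
κ = 2ρ / |p|² = 2×0.21918 / 0.47576 = 0.92141
θ = 2·atan2(ρ, z) = 2·atan2(0.21918, 0.654) = 0.64676 rad
ℓ = θ/κ = 0.64676/0.92141 = 0.70192

0.9214 329.57 0.7019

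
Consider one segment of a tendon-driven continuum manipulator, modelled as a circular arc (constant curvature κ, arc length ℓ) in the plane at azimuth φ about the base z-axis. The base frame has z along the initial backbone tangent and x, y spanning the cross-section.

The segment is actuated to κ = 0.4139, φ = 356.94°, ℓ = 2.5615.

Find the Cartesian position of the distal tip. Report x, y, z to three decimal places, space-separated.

1.234 -0.066 2.108

θ = κ·ℓ = 0.4139 × 2.5615 = 1.06020 rad
ρ = (1 − cos θ)/κ = (1 − 0.48869)/0.4139 = 1.23534
z = sin θ / κ = 0.87246/0.4139 = 2.10789
x = ρ cos φ = 1.23534 × cos(356.94°) = 1.23358
y = ρ sin φ = 1.23534 × sin(356.94°) = -0.06594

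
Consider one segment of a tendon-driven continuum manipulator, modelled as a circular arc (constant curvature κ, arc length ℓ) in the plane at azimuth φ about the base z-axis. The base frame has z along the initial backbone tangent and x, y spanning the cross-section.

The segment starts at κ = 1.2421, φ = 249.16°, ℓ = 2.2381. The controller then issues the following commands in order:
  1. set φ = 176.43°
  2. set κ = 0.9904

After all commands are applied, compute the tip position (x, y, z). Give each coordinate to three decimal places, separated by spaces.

-1.614 0.101 0.806

initial: κ=1.2421, φ=249.16°, ℓ=2.2381
cmd 1: set φ=176.43° → (κ,φ,ℓ)=(1.2421,176.43°,2.2381) → tip=(-1.5551,0.0970,0.2849)
cmd 2: set κ=0.9904 → (κ,φ,ℓ)=(0.9904,176.43°,2.2381) → tip=(-1.6142,0.1007,0.8063)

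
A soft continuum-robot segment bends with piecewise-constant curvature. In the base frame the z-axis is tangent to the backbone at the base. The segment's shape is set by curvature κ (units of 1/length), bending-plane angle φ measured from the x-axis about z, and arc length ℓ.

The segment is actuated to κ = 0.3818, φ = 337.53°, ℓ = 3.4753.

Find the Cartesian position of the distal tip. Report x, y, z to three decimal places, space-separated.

1.836 -0.759 2.542

θ = κ·ℓ = 0.3818 × 3.4753 = 1.32687 rad
ρ = (1 − cos θ)/κ = (1 − 0.24152)/0.3818 = 1.98660
z = sin θ / κ = 0.97040/0.3818 = 2.54164
x = ρ cos φ = 1.98660 × cos(337.53°) = 1.83578
y = ρ sin φ = 1.98660 × sin(337.53°) = -0.75928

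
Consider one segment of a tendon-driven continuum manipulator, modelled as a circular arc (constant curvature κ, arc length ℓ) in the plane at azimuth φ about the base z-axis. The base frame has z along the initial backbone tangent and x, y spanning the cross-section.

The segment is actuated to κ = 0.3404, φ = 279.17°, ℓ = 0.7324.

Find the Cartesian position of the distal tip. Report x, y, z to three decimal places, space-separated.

0.014 -0.090 0.725

θ = κ·ℓ = 0.3404 × 0.7324 = 0.24931 rad
ρ = (1 − cos θ)/κ = (1 − 0.96908)/0.3404 = 0.09083
z = sin θ / κ = 0.24673/0.3404 = 0.72484
x = ρ cos φ = 0.09083 × cos(279.17°) = 0.01447
y = ρ sin φ = 0.09083 × sin(279.17°) = -0.08966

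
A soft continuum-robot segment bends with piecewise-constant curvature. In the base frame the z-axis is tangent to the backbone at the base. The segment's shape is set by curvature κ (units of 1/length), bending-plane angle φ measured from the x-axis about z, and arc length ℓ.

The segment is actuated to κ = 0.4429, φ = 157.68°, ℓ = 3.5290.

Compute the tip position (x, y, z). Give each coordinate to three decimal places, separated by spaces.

θ = κ·ℓ = 0.4429 × 3.5290 = 1.56299 rad
ρ = (1 − cos θ)/κ = (1 − 0.00780)/0.4429 = 2.24023
z = sin θ / κ = 0.99997/0.4429 = 2.25778
x = ρ cos φ = 2.24023 × cos(157.68°) = -2.07239
y = ρ sin φ = 2.24023 × sin(157.68°) = 0.85079

-2.072 0.851 2.258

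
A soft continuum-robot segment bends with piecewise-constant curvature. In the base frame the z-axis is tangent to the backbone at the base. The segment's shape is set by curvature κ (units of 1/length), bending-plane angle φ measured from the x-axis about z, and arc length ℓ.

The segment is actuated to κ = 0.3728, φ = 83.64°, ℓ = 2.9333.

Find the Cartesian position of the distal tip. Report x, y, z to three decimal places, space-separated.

θ = κ·ℓ = 0.3728 × 2.9333 = 1.09353 rad
ρ = (1 − cos θ)/κ = (1 − 0.45935)/0.3728 = 1.45024
z = sin θ / κ = 0.88826/0.3728 = 2.38266
x = ρ cos φ = 1.45024 × cos(83.64°) = 0.16065
y = ρ sin φ = 1.45024 × sin(83.64°) = 1.44132

0.161 1.441 2.383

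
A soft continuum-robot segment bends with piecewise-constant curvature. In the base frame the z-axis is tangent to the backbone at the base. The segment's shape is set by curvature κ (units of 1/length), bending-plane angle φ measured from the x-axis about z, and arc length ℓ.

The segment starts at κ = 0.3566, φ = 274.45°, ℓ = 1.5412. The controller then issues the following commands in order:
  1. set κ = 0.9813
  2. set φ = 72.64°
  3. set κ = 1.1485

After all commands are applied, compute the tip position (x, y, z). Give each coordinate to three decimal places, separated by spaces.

0.311 0.996 0.853

initial: κ=0.3566, φ=274.45°, ℓ=1.5412
cmd 1: set κ=0.9813 → (κ,φ,ℓ)=(0.9813,274.45°,1.5412) → tip=(0.0745,-0.9567,1.0173)
cmd 2: set φ=72.64° → (κ,φ,ℓ)=(0.9813,72.64°,1.5412) → tip=(0.2863,0.9159,1.0173)
cmd 3: set κ=1.1485 → (κ,φ,ℓ)=(1.1485,72.64°,1.5412) → tip=(0.3112,0.9955,0.8535)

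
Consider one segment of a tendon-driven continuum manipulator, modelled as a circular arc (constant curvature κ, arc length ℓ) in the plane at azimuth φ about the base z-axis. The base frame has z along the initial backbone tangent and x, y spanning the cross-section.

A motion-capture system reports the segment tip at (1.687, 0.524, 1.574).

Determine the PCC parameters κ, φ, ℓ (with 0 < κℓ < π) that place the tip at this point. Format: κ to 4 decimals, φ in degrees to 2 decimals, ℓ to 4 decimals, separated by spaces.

ρ = √(x²+y²) = √(1.687² + 0.524²) = 1.76651
φ = atan2(y, x) mod 360° = atan2(0.524, 1.687) = 17.2553°
|p|² = ρ² + z² = 1.76651² + 1.574² = 5.59802
κ = 2ρ / |p|² = 2×1.76651 / 5.59802 = 0.63112
θ = 2·atan2(ρ, z) = 2·atan2(1.76651, 1.574) = 1.68592 rad
ℓ = θ/κ = 1.68592/0.63112 = 2.67133

0.6311 17.26 2.6713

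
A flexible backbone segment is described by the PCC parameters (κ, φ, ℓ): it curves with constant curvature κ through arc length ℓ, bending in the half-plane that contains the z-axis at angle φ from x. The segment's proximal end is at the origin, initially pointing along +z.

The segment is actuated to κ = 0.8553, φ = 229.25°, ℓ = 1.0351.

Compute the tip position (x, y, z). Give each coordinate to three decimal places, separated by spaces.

-0.280 -0.325 0.905

θ = κ·ℓ = 0.8553 × 1.0351 = 0.88532 rad
ρ = (1 − cos θ)/κ = (1 − 0.63304)/0.8553 = 0.42904
z = sin θ / κ = 0.77412/0.8553 = 0.90508
x = ρ cos φ = 0.42904 × cos(229.25°) = -0.28006
y = ρ sin φ = 0.42904 × sin(229.25°) = -0.32503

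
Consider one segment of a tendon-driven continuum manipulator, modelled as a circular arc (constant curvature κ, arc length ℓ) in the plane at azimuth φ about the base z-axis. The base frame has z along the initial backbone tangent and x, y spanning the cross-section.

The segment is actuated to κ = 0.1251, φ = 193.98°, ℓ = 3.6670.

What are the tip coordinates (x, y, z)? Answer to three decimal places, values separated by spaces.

-0.802 -0.200 3.540

θ = κ·ℓ = 0.1251 × 3.6670 = 0.45874 rad
ρ = (1 − cos θ)/κ = (1 − 0.89661)/0.1251 = 0.82646
z = sin θ / κ = 0.44282/0.1251 = 3.53973
x = ρ cos φ = 0.82646 × cos(193.98°) = -0.80198
y = ρ sin φ = 0.82646 × sin(193.98°) = -0.19966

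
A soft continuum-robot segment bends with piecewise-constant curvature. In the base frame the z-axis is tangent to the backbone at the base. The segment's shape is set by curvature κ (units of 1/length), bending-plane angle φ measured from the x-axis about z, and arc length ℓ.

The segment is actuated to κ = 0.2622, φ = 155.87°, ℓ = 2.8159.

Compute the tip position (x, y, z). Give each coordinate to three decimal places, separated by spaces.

-0.906 0.406 2.567

θ = κ·ℓ = 0.2622 × 2.8159 = 0.73833 rad
ρ = (1 − cos θ)/κ = (1 − 0.73959)/0.2622 = 0.99316
z = sin θ / κ = 0.67305/0.2622 = 2.56694
x = ρ cos φ = 0.99316 × cos(155.87°) = -0.90638
y = ρ sin φ = 0.99316 × sin(155.87°) = 0.40601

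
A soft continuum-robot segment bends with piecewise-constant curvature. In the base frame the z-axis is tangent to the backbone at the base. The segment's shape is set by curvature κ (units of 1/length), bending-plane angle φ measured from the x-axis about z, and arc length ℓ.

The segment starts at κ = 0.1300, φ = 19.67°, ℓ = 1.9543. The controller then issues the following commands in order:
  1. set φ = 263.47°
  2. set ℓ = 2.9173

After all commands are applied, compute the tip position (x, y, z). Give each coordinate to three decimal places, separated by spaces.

-0.062 -0.543 2.848

initial: κ=0.1300, φ=19.67°, ℓ=1.9543
cmd 1: set φ=263.47° → (κ,φ,ℓ)=(0.1300,263.47°,1.9543) → tip=(-0.0281,-0.2453,1.9333)
cmd 2: set ℓ=2.9173 → (κ,φ,ℓ)=(0.1300,263.47°,2.9173) → tip=(-0.0622,-0.5430,2.8479)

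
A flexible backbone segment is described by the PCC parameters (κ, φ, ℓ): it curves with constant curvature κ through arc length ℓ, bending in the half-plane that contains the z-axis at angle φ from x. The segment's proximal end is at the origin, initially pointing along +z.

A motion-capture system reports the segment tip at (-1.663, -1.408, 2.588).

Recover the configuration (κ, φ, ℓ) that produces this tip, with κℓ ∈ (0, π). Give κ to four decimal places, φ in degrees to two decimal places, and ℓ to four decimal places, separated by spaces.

ρ = √(x²+y²) = √(-1.663² + -1.408²) = 2.17900
φ = atan2(y, x) mod 360° = atan2(-1.408, -1.663) = 220.2533°
|p|² = ρ² + z² = 2.17900² + 2.588² = 11.44578
κ = 2ρ / |p|² = 2×2.17900 / 11.44578 = 0.38075
θ = 2·atan2(ρ, z) = 2·atan2(2.17900, 2.588) = 1.39962 rad
ℓ = θ/κ = 1.39962/0.38075 = 3.67594

0.3808 220.25 3.6759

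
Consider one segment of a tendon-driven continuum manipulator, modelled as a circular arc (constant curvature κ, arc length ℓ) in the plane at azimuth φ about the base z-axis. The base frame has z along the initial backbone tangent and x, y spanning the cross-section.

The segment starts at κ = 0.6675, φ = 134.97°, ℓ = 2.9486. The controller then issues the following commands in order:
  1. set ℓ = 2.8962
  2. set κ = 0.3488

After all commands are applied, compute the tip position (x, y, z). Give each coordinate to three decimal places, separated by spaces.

-0.949 0.950 2.428

initial: κ=0.6675, φ=134.97°, ℓ=2.9486
cmd 1: set ℓ=2.8962 → (κ,φ,ℓ)=(0.6675,134.97°,2.8962) → tip=(-1.4342,1.4357,1.4008)
cmd 2: set κ=0.3488 → (κ,φ,ℓ)=(0.3488,134.97°,2.8962) → tip=(-0.9489,0.9499,2.4281)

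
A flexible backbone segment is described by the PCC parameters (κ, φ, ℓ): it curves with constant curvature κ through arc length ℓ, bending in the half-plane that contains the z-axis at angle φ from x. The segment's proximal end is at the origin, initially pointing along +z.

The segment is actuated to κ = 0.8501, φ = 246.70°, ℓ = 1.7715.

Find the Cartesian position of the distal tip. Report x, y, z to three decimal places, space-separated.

-0.435 -1.010 1.174

θ = κ·ℓ = 0.8501 × 1.7715 = 1.50595 rad
ρ = (1 − cos θ)/κ = (1 − 0.06480)/0.8501 = 1.10011
z = sin θ / κ = 0.99790/0.8501 = 1.17386
x = ρ cos φ = 1.10011 × cos(246.70°) = -0.43514
y = ρ sin φ = 1.10011 × sin(246.70°) = -1.01039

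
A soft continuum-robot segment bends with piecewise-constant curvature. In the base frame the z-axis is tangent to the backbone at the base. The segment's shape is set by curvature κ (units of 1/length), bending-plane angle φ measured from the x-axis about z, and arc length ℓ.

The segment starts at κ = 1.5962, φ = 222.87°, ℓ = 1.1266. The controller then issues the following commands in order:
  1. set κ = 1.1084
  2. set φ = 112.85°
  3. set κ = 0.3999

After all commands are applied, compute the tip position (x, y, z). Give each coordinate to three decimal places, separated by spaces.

-0.097 0.230 1.089

initial: κ=1.5962, φ=222.87°, ℓ=1.1266
cmd 1: set κ=1.1084 → (κ,φ,ℓ)=(1.1084,222.87°,1.1266) → tip=(-0.4519,-0.4195,0.8558)
cmd 2: set φ=112.85° → (κ,φ,ℓ)=(1.1084,112.85°,1.1266) → tip=(-0.2394,0.5682,0.8558)
cmd 3: set κ=0.3999 → (κ,φ,ℓ)=(0.3999,112.85°,1.1266) → tip=(-0.0969,0.2299,1.0889)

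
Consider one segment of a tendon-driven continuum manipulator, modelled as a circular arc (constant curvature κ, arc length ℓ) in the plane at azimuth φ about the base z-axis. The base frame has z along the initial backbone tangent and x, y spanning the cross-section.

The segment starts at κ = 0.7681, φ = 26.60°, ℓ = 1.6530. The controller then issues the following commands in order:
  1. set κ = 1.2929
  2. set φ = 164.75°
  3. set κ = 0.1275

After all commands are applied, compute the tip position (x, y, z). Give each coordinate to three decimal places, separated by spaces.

initial: κ=0.7681, φ=26.60°, ℓ=1.6530
cmd 1: set κ=1.2929 → (κ,φ,ℓ)=(1.2929,26.60°,1.6530) → tip=(1.0627,0.5321,0.6527)
cmd 2: set φ=164.75° → (κ,φ,ℓ)=(1.2929,164.75°,1.6530) → tip=(-1.1466,0.3126,0.6527)
cmd 3: set κ=0.1275 → (κ,φ,ℓ)=(0.1275,164.75°,1.6530) → tip=(-0.1674,0.0456,1.6408)

-0.167 0.046 1.641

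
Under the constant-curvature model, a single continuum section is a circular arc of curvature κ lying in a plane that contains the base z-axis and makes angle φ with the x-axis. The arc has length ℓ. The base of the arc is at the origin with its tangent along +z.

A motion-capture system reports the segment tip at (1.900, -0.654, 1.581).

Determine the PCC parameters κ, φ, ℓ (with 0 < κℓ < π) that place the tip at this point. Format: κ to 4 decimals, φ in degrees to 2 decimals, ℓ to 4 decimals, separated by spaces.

ρ = √(x²+y²) = √(1.900² + -0.654²) = 2.00941
φ = atan2(y, x) mod 360° = atan2(-0.654, 1.900) = 341.0060°
|p|² = ρ² + z² = 2.00941² + 1.581² = 6.53728
κ = 2ρ / |p|² = 2×2.00941 / 6.53728 = 0.61475
θ = 2·atan2(ρ, z) = 2·atan2(2.00941, 1.581) = 1.80831 rad
ℓ = θ/κ = 1.80831/0.61475 = 2.94153

0.6148 341.01 2.9415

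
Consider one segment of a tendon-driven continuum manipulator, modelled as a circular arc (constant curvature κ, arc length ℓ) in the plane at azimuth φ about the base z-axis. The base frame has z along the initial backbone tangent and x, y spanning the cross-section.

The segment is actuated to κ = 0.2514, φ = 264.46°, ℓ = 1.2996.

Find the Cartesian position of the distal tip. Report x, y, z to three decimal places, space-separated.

-0.020 -0.209 1.277

θ = κ·ℓ = 0.2514 × 1.2996 = 0.32672 rad
ρ = (1 − cos θ)/κ = (1 − 0.94710)/0.2514 = 0.21042
z = sin θ / κ = 0.32094/0.2514 = 1.27660
x = ρ cos φ = 0.21042 × cos(264.46°) = -0.02031
y = ρ sin φ = 0.21042 × sin(264.46°) = -0.20944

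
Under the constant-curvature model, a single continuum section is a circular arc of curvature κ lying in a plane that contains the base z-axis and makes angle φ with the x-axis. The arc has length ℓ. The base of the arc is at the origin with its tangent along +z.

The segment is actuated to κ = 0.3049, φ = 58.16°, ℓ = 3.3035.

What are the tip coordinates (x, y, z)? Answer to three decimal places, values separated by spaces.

θ = κ·ℓ = 0.3049 × 3.3035 = 1.00724 rad
ρ = (1 − cos θ)/κ = (1 − 0.53420)/0.3049 = 1.52772
z = sin θ / κ = 0.84536/0.3049 = 2.77258
x = ρ cos φ = 1.52772 × cos(58.16°) = 0.80595
y = ρ sin φ = 1.52772 × sin(58.16°) = 1.29784

0.806 1.298 2.773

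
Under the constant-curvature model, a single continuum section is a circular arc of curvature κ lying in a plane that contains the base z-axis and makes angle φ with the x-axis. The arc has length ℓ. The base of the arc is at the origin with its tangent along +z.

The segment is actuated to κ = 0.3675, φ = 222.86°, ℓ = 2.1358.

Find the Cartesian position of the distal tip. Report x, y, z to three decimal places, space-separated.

-0.584 -0.541 1.923

θ = κ·ℓ = 0.3675 × 2.1358 = 0.78491 rad
ρ = (1 − cos θ)/κ = (1 − 0.70745)/0.3675 = 0.79604
z = sin θ / κ = 0.70676/0.3675 = 1.92315
x = ρ cos φ = 0.79604 × cos(222.86°) = -0.58351
y = ρ sin φ = 0.79604 × sin(222.86°) = -0.54148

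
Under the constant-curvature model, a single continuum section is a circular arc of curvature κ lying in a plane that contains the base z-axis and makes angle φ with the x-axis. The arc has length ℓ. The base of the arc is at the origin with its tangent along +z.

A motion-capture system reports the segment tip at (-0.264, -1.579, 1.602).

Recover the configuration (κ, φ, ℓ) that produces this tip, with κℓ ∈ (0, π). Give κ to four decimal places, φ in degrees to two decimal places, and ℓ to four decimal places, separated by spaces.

ρ = √(x²+y²) = √(-0.264² + -1.579²) = 1.60092
φ = atan2(y, x) mod 360° = atan2(-1.579, -0.264) = 260.5083°
|p|² = ρ² + z² = 1.60092² + 1.602² = 5.12934
κ = 2ρ / |p|² = 2×1.60092 / 5.12934 = 0.62422
θ = 2·atan2(ρ, z) = 2·atan2(1.60092, 1.602) = 1.57012 rad
ℓ = θ/κ = 1.57012/0.62422 = 2.51533

0.6242 260.51 2.5153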